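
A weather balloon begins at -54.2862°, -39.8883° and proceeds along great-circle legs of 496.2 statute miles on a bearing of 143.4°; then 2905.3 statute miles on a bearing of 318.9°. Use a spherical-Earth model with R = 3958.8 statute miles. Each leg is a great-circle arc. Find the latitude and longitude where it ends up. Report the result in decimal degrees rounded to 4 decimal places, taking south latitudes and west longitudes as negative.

latitude -22.8132°, longitude -59.9023°

Apply the spherical direct solution leg by leg, carrying full precision between legs.
Leg 1: from (-54.2862°, -39.8883°), δ = 496.2/3958.8 = 0.125341 rad, θ = 143.4° → φ = -59.7868°, λ = -31.3704°.
Leg 2: from (-59.7868°, -31.3704°), δ = 2905.3/3958.8 = 0.733884 rad, θ = 318.9° → φ = -22.8132°, λ = -59.9023°.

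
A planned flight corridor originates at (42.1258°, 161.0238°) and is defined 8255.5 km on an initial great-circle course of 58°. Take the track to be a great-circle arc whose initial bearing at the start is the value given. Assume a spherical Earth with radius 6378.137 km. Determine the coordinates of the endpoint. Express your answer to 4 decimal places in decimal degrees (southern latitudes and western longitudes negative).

Angular distance δ = d/R = 8255.5 / 6378.137 = 1.294343 rad.
With φ₁ = 42.1258° = 0.735234 rad and θ = 58° = 1.012291 rad:
Destination latitude: φ₂ = arcsin( sin φ₁ cos δ + cos φ₁ sin δ cos θ ) = arcsin(0.561185) = 34.1378°.
Then Δλ = atan2(0.605093, -0.103476) = 1.740166 rad, from sin θ sin δ cos φ₁ over cos δ − sin φ₁ sin φ₂.
λ₂ = 161.0238° + 99.7042° = 260.7280°, normalized to (−180°, 180°] → -99.2720°.

latitude 34.1378°, longitude -99.2720°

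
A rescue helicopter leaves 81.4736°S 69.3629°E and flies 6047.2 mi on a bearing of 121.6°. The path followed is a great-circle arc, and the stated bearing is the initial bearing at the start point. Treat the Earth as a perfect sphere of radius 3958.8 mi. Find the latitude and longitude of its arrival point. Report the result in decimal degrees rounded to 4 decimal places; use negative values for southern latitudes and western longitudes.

Central angle δ = d/R = 1.527534 rad.
Start latitude φ₁ = -1.421983 rad; initial bearing θ = 2.122320 rad.
Destination latitude: φ₂ = arcsin( sin φ₁ cos δ + cos φ₁ sin δ cos θ ) = arcsin(-0.120387) = -6.9145°.
Δλ = atan2( sin θ sin δ cos φ₁ , cos δ − sin φ₁ sin φ₂ ) = atan2(0.126163, -0.075808) = 2.111855 rad = 121.0004°.
λ₂ = 69.3629° + 121.0004° = 190.3633°, normalized to (−180°, 180°] → -169.6367°.

latitude -6.9145°, longitude -169.6367°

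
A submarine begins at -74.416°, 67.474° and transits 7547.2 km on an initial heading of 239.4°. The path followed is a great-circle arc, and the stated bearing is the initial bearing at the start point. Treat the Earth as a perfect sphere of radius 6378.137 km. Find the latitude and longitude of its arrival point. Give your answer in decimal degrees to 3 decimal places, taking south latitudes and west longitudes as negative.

latitude -29.380°, longitude -46.384°

Central angle δ = d/R = 1.183292 rad.
Converting: φ₁ = -1.298804 rad, θ = 4.178318 rad.
Destination latitude: φ₂ = arcsin( sin φ₁ cos δ + cos φ₁ sin δ cos θ ) = arcsin(-0.490602) = -29.380°.
Then Δλ = atan2(-0.214094, -0.094687) = -1.987204 rad, from sin θ sin δ cos φ₁ over cos δ − sin φ₁ sin φ₂.
λ₂ = 67.474° + -113.858° = -46.384°.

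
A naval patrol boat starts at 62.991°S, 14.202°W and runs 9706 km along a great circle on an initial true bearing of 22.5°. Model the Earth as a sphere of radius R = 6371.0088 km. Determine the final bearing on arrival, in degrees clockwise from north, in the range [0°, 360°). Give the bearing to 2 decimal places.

final bearing 10.81°

Central angle δ = d/R = 1.523464 rad.
Start latitude φ₁ = -1.099400 rad; initial bearing θ = 0.392699 rad.
Applying the spherical law of cosines for sides, sin φ₂ = sin φ₁ cos δ + cos φ₁ sin δ cos θ = 0.376937, so φ₂ = 22.144°.
Then Δλ = atan2(0.173594, 0.383142) = 0.425412 rad, from sin θ sin δ cos φ₁ over cos δ − sin φ₁ sin φ₂.
λ₂ = -14.202° + 24.374° = 10.172°.
The forward bearing on arrival equals the back-azimuth from the destination plus 180°.
Back-azimuth from P₂ (22.14°, 10.17°) to P₁ (-62.99°, -14.20°), with Δλ' = λ₁ − λ₂ = -24.37°: atan2( sin Δλ' cos φ₁ , cos φ₂ sin φ₁ − sin φ₂ cos φ₁ cos Δλ' ) = 190.81°.
Final bearing = (190.81° + 180°) mod 360° = 10.81°.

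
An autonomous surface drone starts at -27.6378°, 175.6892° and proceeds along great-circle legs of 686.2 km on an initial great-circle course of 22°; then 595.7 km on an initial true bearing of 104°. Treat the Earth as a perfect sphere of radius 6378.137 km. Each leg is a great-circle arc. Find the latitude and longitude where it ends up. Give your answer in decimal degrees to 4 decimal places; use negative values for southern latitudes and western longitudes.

Apply the spherical direct solution leg by leg, carrying full precision between legs.
Leg 1: from (-27.6378°, 175.6892°), δ = 686.2/6378.137 = 0.107586 rad, θ = 22° → φ = -21.9007°, λ = 178.1740°.
Leg 2: from (-21.9007°, 178.1740°), δ = 595.7/6378.137 = 0.093397 rad, θ = 104° → φ = -23.0981°, λ = -176.1803°.

latitude -23.0981°, longitude -176.1803°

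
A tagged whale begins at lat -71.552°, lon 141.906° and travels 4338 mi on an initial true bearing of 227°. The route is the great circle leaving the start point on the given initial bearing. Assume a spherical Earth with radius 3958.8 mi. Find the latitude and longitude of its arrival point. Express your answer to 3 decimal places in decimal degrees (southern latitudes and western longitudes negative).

latitude -38.738°, longitude 18.399°

Angular distance δ = d/R = 4338 / 3958.8 = 1.095787 rad.
Start latitude φ₁ = -1.248818 rad; initial bearing θ = 3.961897 rad.
Applying the spherical law of cosines for sides, sin φ₂ = sin φ₁ cos δ + cos φ₁ sin δ cos θ = -0.625766, so φ₂ = -38.738°.
For the longitude increment, Δλ = atan2( sin θ sin δ cos φ₁, cos δ − sin φ₁ sin φ₂ ) = atan2(-0.205810, -0.136261) = -123.507°.
Hence λ₂ = 141.906° + -123.507° = 18.399°.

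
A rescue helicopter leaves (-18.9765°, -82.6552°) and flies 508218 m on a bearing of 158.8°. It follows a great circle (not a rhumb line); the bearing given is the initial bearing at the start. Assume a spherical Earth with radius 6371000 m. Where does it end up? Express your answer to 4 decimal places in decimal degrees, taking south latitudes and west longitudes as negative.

latitude -23.2287°, longitude -80.8582°

δ = 508218/6371000 = 0.079771 rad (4.5705°).
Start latitude φ₁ = -0.331202 rad; initial bearing θ = 2.771583 rad.
Destination latitude: φ₂ = arcsin( sin φ₁ cos δ + cos φ₁ sin δ cos θ ) = arcsin(-0.394402) = -23.2287°.
Then Δλ = atan2(0.027250, 0.868568) = 0.031364 rad, from sin θ sin δ cos φ₁ over cos δ − sin φ₁ sin φ₂.
λ₂ = λ₁ + Δλ = -80.8582°.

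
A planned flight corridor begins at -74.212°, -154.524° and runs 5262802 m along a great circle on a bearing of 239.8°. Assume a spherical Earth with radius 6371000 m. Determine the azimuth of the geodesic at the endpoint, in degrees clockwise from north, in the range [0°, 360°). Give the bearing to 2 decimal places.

Central angle δ = d/R = 0.826056 rad.
With φ₁ = -74.212° = -1.295244 rad and θ = 239.8° = 4.185300 rad:
sin φ₂ = sin φ₁ cos δ + cos φ₁ sin δ cos θ = (-0.962275)(0.677781) + (0.272079)(0.735264)(-0.503020) = -0.752841
φ₂ = asin(-0.752841) = -0.852367 rad = -48.837°.
Then Δλ = atan2(-0.172898, -0.046659) = -1.834381 rad, from sin θ sin δ cos φ₁ over cos δ − sin φ₁ sin φ₂.
λ₂ = -154.524° + -105.102° = -259.626°, normalized to (−180°, 180°] → 100.374°.
The forward bearing on arrival equals the back-azimuth from the destination plus 180°.
Back-azimuth from P₂ (-48.84°, 100.37°) to P₁ (-74.21°, -154.52°), with Δλ' = λ₁ − λ₂ = -254.90°: atan2( sin Δλ' cos φ₁ , cos φ₂ sin φ₁ − sin φ₂ cos φ₁ cos Δλ' ) = 159.07°.
Final bearing = (159.07° + 180°) mod 360° = 339.07°.

final bearing 339.07°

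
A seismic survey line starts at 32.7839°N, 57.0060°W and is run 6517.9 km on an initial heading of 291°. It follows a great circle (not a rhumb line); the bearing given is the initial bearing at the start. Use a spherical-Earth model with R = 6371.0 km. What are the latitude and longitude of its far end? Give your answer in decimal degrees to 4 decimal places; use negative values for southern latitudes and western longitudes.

Angular distance δ = d/R = 6517.9 / 6371 = 1.023058 rad.
With φ₁ = 32.7839° = 0.572187 rad and θ = 291° = 5.078908 rad:
Applying the spherical law of cosines for sides, sin φ₂ = sin φ₁ cos δ + cos φ₁ sin δ cos θ = 0.539186, so φ₂ = 32.6282°.
For the longitude increment, Δλ = atan2( sin θ sin δ cos φ₁, cos δ − sin φ₁ sin φ₂ ) = atan2(-0.670054, 0.228804) = -71.1464°.
λ₂ = λ₁ + Δλ = -128.1524°.

latitude 32.6282°, longitude -128.1524°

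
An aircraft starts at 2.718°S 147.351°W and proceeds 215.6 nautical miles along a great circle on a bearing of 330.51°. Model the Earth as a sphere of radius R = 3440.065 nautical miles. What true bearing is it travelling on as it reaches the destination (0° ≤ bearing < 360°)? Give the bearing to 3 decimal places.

final bearing 330.546°

Angular distance δ = d/R = 215.6 / 3440.065 = 0.062673 rad.
Start latitude φ₁ = -0.047438 rad; initial bearing θ = 5.768488 rad.
sin φ₂ = sin φ₁ cos δ + cos φ₁ sin δ cos θ = (-0.047420)(0.998037) + (0.998875)(0.062632)(0.870442) = 0.007129
φ₂ = asin(0.007129) = 0.007129 rad = 0.408°.
For the longitude increment, Δλ = atan2( sin θ sin δ cos φ₁, cos δ − sin φ₁ sin φ₂ ) = atan2(-0.030797, 0.998375) = -1.767°.
Hence λ₂ = -147.351° + -1.767° = -149.118°.
The forward bearing on arrival equals the back-azimuth from the destination plus 180°.
Back-azimuth from P₂ (0.408°, -149.118°) to P₁ (-2.718°, -147.351°), with Δλ' = λ₁ − λ₂ = 1.767°: atan2( sin Δλ' cos φ₁ , cos φ₂ sin φ₁ − sin φ₂ cos φ₁ cos Δλ' ) = 150.546°.
Final bearing = (150.546° + 180°) mod 360° = 330.546°.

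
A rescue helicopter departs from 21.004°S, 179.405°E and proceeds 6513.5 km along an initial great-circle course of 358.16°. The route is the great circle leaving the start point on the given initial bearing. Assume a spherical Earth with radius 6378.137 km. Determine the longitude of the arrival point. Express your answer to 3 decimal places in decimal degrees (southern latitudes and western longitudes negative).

longitude 177.428°

Central angle δ = d/R = 1.021223 rad.
With φ₁ = -21.004° = -0.366589 rad and θ = 358.16° = 6.251071 rad:
Destination latitude: φ₂ = arcsin( sin φ₁ cos δ + cos φ₁ sin δ cos θ ) = arcsin(0.608458) = 37.478°.
For the longitude increment, Δλ = atan2( sin θ sin δ cos φ₁, cos δ − sin φ₁ sin φ₂ ) = atan2(-0.025561, 0.740415) = -1.977°.
λ₂ = λ₁ + Δλ = 177.428°.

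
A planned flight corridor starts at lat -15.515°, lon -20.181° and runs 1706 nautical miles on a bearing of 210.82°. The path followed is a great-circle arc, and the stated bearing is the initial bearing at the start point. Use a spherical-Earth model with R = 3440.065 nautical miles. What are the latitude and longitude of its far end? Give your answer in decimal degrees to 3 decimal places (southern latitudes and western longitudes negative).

The arc subtends δ = 1706/3440.065 = 0.495921 rad at the centre.
With φ₁ = -15.515° = -0.270788 rad and θ = 210.82° = 3.679503 rad:
Applying the spherical law of cosines for sides, sin φ₂ = sin φ₁ cos δ + cos φ₁ sin δ cos θ = -0.629019, so φ₂ = -38.978°.
Then Δλ = atan2(-0.234910, 0.711274) = -0.318988 rad, from sin θ sin δ cos φ₁ over cos δ − sin φ₁ sin φ₂.
Hence λ₂ = -20.181° + -18.277° = -38.458°.

latitude -38.978°, longitude -38.458°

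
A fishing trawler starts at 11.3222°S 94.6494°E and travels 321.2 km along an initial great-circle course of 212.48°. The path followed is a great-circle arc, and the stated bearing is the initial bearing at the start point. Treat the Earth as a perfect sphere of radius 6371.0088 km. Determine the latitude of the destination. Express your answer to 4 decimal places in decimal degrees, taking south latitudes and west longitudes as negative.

δ = 321.2/6371.0088 = 0.050416 rad (2.8886°).
Start latitude φ₁ = -0.197610 rad; initial bearing θ = 3.708476 rad.
Destination latitude: φ₂ = arcsin( sin φ₁ cos δ + cos φ₁ sin δ cos θ ) = arcsin(-0.237761) = -13.7544°.
Then Δλ = atan2(-0.026535, 0.952051) = -0.027865 rad, from sin θ sin δ cos φ₁ over cos δ − sin φ₁ sin φ₂.
λ₂ = λ₁ + Δλ = 93.0529°.

latitude -13.7544°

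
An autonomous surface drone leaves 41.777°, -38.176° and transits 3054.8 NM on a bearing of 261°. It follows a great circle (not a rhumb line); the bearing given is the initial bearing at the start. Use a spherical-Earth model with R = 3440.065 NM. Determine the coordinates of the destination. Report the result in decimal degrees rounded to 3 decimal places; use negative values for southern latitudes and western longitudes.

Angular distance δ = d/R = 3054.8 / 3440.065 = 0.888006 rad.
Converting: φ₁ = 0.729146 rad, θ = 4.555309 rad.
Destination latitude: φ₂ = arcsin( sin φ₁ cos δ + cos φ₁ sin δ cos θ ) = arcsin(0.329860) = 19.260°.
Then Δλ = atan2(-0.571436, 0.411196) = -0.947047 rad, from sin θ sin δ cos φ₁ over cos δ − sin φ₁ sin φ₂.
Hence λ₂ = -38.176° + -54.262° = -92.438°.

latitude 19.260°, longitude -92.438°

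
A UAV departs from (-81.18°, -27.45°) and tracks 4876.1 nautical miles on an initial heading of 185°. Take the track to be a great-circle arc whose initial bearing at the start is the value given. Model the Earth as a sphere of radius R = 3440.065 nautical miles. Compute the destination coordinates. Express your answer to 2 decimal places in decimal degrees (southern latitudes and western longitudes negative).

Central angle δ = d/R = 1.417444 rad.
Converting: φ₁ = -1.416858 rad, θ = 3.228859 rad.
sin φ₂ = sin φ₁ cos δ + cos φ₁ sin δ cos θ = (-0.988175)(0.152752) + (0.153331)(0.988265)(-0.996195) = -0.301900
φ₂ = asin(-0.301900) = -0.306685 rad = -17.57°.
For the longitude increment, Δλ = atan2( sin θ sin δ cos φ₁, cos δ − sin φ₁ sin φ₂ ) = atan2(-0.013207, -0.145578) = -174.82°.
λ₂ = -27.45° + -174.82° = -202.27°, normalized to (−180°, 180°] → 157.73°.

latitude -17.57°, longitude 157.73°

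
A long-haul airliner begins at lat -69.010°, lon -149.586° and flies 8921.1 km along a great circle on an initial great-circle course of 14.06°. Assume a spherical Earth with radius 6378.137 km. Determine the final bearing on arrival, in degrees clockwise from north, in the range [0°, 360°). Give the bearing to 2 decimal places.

final bearing 5.08°

Central angle δ = d/R = 1.398700 rad.
Start latitude φ₁ = -1.204452 rad; initial bearing θ = 0.245393 rad.
Destination latitude: φ₂ = arcsin( sin φ₁ cos δ + cos φ₁ sin δ cos θ ) = arcsin(0.182456) = 10.513°.
Then Δλ = atan2(0.085736, 0.341597) = 0.245906 rad, from sin θ sin δ cos φ₁ over cos δ − sin φ₁ sin φ₂.
λ₂ = λ₁ + Δλ = -135.497°.
The forward bearing on arrival equals the back-azimuth from the destination plus 180°.
Back-azimuth from P₂ (10.51°, -135.50°) to P₁ (-69.01°, -149.59°), with Δλ' = λ₁ − λ₂ = -14.09°: atan2( sin Δλ' cos φ₁ , cos φ₂ sin φ₁ − sin φ₂ cos φ₁ cos Δλ' ) = 185.08°.
Final bearing = (185.08° + 180°) mod 360° = 5.08°.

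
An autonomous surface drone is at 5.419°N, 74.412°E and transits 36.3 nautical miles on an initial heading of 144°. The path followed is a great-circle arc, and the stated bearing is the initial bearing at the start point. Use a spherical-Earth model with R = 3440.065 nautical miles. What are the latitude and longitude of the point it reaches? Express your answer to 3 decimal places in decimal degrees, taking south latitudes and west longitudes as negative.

latitude 4.930°, longitude 74.769°

δ = 36.3/3440.065 = 0.010552 rad (0.6046°).
Converting: φ₁ = 0.094579 rad, θ = 2.513274 rad.
Destination latitude: φ₂ = arcsin( sin φ₁ cos δ + cos φ₁ sin δ cos θ ) = arcsin(0.085935) = 4.930°.
For the longitude increment, Δλ = atan2( sin θ sin δ cos φ₁, cos δ − sin φ₁ sin φ₂ ) = atan2(0.006175, 0.991829) = 0.357°.
λ₂ = 74.412° + 0.357° = 74.769°.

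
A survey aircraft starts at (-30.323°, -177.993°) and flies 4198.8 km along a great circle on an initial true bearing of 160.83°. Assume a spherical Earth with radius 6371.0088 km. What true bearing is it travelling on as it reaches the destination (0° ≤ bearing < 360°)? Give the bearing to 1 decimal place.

δ = 4198.8/6371.0088 = 0.659048 rad (37.7607°).
Converting: φ₁ = -0.529236 rad, θ = 2.807013 rad.
sin φ₂ = sin φ₁ cos δ + cos φ₁ sin δ cos θ = (-0.504874)(0.790576) + (0.863193)(0.612364)(-0.944548) = -0.898419
φ₂ = asin(-0.898419) = -1.116155 rad = -63.951°.
For the longitude increment, Δλ = atan2( sin θ sin δ cos φ₁, cos δ − sin φ₁ sin φ₂ ) = atan2(0.173574, 0.336987) = 27.252°.
λ₂ = λ₁ + Δλ = -150.741°.
The forward bearing on arrival equals the back-azimuth from the destination plus 180°.
Back-azimuth from P₂ (-64.0°, -150.7°) to P₁ (-30.3°, -178.0°), with Δλ' = λ₁ − λ₂ = -27.3°: atan2( sin Δλ' cos φ₁ , cos φ₂ sin φ₁ − sin φ₂ cos φ₁ cos Δλ' ) = 319.8°.
Final bearing = (319.8° + 180°) mod 360° = 139.8°.

final bearing 139.8°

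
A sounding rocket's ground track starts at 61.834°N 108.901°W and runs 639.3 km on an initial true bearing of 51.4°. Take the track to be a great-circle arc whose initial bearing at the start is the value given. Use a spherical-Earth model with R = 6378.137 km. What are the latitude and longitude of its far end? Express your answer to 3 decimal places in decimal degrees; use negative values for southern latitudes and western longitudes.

The arc subtends δ = 639.3/6378.137 = 0.100233 rad at the centre.
Converting: φ₁ = 1.079207 rad, θ = 0.897099 rad.
Applying the spherical law of cosines for sides, sin φ₂ = sin φ₁ cos δ + cos φ₁ sin δ cos θ = 0.906627, so φ₂ = 65.043°.
Then Δλ = atan2(0.036914, 0.195713) = 0.186423 rad, from sin θ sin δ cos φ₁ over cos δ − sin φ₁ sin φ₂.
λ₂ = -108.901° + 10.681° = -98.220°.

latitude 65.043°, longitude -98.220°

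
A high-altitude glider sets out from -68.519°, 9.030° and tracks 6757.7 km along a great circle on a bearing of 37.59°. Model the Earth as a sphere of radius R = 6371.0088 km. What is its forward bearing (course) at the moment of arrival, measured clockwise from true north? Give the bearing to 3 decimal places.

final bearing 13.182°

Angular distance δ = d/R = 6757.7 / 6371.0088 = 1.060695 rad.
Converting: φ₁ = -1.195882 rad, θ = 0.656069 rad.
sin φ₂ = sin φ₁ cos δ + cos φ₁ sin δ cos θ = (-0.930539)(0.488265) + (0.366193)(0.872695)(0.792396) = -0.201120
φ₂ = asin(-0.201120) = -0.202501 rad = -11.602°.
Then Δλ = atan2(0.194943, 0.301115) = 0.574547 rad, from sin θ sin δ cos φ₁ over cos δ − sin φ₁ sin φ₂.
λ₂ = 9.030° + 32.919° = 41.949°.
The forward bearing on arrival equals the back-azimuth from the destination plus 180°.
Back-azimuth from P₂ (-11.602°, 41.949°) to P₁ (-68.519°, 9.030°), with Δλ' = λ₁ − λ₂ = -32.919°: atan2( sin Δλ' cos φ₁ , cos φ₂ sin φ₁ − sin φ₂ cos φ₁ cos Δλ' ) = 193.182°.
Final bearing = (193.182° + 180°) mod 360° = 13.182°.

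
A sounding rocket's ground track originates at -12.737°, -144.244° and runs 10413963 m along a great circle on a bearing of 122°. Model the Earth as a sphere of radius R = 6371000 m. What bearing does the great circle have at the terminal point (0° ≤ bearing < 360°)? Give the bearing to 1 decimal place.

The arc subtends δ = 10413963/6371000 = 1.634588 rad at the centre.
With φ₁ = -12.737° = -0.222303 rad and θ = 122° = 2.129302 rad:
Destination latitude: φ₂ = arcsin( sin φ₁ cos δ + cos φ₁ sin δ cos θ ) = arcsin(-0.501773) = -30.117°.
Δλ = atan2( sin θ sin δ cos φ₁ , cos δ − sin φ₁ sin φ₂ ) = atan2(0.825497, -0.174378) = 1.778976 rad = 101.928°.
Hence λ₂ = -144.244° + 101.928° = -42.316°.
The forward bearing on arrival equals the back-azimuth from the destination plus 180°.
Back-azimuth from P₂ (-30.1°, -42.3°) to P₁ (-12.7°, -144.2°), with Δλ' = λ₁ − λ₂ = -101.9°: atan2( sin Δλ' cos φ₁ , cos φ₂ sin φ₁ − sin φ₂ cos φ₁ cos Δλ' ) = 253.0°.
Final bearing = (253.0° + 180°) mod 360° = 73.0°.

final bearing 73.0°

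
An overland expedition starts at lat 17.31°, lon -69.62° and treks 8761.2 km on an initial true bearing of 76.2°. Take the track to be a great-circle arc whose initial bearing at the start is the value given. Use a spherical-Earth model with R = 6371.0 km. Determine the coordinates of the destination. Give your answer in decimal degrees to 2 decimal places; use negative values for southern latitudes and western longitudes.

Angular distance δ = d/R = 8761.2 / 6371 = 1.375169 rad.
With φ₁ = 17.31° = 0.302116 rad and θ = 76.2° = 1.329941 rad:
sin φ₂ = sin φ₁ cos δ + cos φ₁ sin δ cos θ = (0.297542)(0.194382) + (0.954709)(0.980926)(0.238533) = 0.281223
φ₂ = asin(0.281223) = 0.285068 rad = 16.33°.
For the longitude increment, Δλ = atan2( sin θ sin δ cos φ₁, cos δ − sin φ₁ sin φ₂ ) = atan2(0.909466, 0.110707) = 83.06°.
λ₂ = -69.62° + 83.06° = 13.44°.

latitude 16.33°, longitude 13.44°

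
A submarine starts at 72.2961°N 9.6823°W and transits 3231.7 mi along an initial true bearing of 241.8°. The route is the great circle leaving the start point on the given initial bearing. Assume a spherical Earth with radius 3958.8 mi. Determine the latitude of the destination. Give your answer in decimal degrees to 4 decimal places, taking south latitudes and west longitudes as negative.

latitude 33.2131°

δ = 3231.7/3958.8 = 0.816333 rad (46.7724°).
Converting: φ₁ = 1.261805 rad, θ = 4.220206 rad.
Applying the spherical law of cosines for sides, sin φ₂ = sin φ₁ cos δ + cos φ₁ sin δ cos θ = 0.547755, so φ₂ = 33.2131°.
Then Δλ = atan2(-0.195277, 0.163084) = -0.874992 rad, from sin θ sin δ cos φ₁ over cos δ − sin φ₁ sin φ₂.
λ₂ = λ₁ + Δλ = -59.8156°.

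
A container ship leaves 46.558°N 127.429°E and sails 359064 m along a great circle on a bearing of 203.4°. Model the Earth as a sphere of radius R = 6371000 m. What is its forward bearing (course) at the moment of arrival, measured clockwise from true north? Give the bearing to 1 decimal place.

final bearing 202.1°

The arc subtends δ = 359064/6371000 = 0.056359 rad at the centre.
Converting: φ₁ = 0.812590 rad, θ = 3.550000 rad.
Destination latitude: φ₂ = arcsin( sin φ₁ cos δ + cos φ₁ sin δ cos θ ) = arcsin(0.689370) = 43.580°.
Δλ = atan2( sin θ sin δ cos φ₁ , cos δ − sin φ₁ sin φ₂ ) = atan2(-0.015383, 0.497880) = -0.030887 rad = -1.770°.
λ₂ = 127.429° + -1.770° = 125.659°.
The forward bearing on arrival equals the back-azimuth from the destination plus 180°.
Back-azimuth from P₂ (43.6°, 125.7°) to P₁ (46.6°, 127.4°), with Δλ' = λ₁ − λ₂ = 1.8°: atan2( sin Δλ' cos φ₁ , cos φ₂ sin φ₁ − sin φ₂ cos φ₁ cos Δλ' ) = 22.1°.
Final bearing = (22.1° + 180°) mod 360° = 202.1°.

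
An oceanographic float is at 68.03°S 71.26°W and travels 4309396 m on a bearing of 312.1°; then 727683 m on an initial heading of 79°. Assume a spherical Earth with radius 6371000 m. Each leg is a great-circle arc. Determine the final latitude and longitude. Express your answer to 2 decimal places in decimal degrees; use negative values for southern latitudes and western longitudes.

latitude -33.00°, longitude -97.89°

Apply the spherical direct solution leg by leg, carrying full precision between legs.
Leg 1: from (-68.03°, -71.26°), δ = 4309396/6371000 = 0.676408 rad, θ = 312.1° → φ = -34.48°, λ = -105.56°.
Leg 2: from (-34.48°, -105.56°), δ = 727683/6371000 = 0.114218 rad, θ = 79° → φ = -33.00°, λ = -97.89°.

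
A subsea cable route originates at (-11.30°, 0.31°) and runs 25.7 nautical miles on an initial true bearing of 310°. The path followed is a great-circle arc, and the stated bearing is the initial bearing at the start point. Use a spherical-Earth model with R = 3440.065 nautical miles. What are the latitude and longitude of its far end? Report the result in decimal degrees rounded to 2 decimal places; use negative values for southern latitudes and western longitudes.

δ = 25.7/3440.065 = 0.007471 rad (0.4280°).
Converting: φ₁ = -0.197222 rad, θ = 5.410521 rad.
Destination latitude: φ₂ = arcsin( sin φ₁ cos δ + cos φ₁ sin δ cos θ ) = arcsin(-0.191232) = -11.02°.
For the longitude increment, Δλ = atan2( sin θ sin δ cos φ₁, cos δ − sin φ₁ sin φ₂ ) = atan2(-0.005612, 0.962501) = -0.33°.
λ₂ = λ₁ + Δλ = -0.02°.

latitude -11.02°, longitude -0.02°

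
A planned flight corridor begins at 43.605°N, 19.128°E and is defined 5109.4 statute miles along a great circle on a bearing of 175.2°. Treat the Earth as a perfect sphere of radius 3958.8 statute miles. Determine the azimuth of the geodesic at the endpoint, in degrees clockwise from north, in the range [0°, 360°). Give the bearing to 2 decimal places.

final bearing 175.98°

δ = 5109.4/3958.8 = 1.290644 rad (73.9484°).
Start latitude φ₁ = 0.761051 rad; initial bearing θ = 3.057817 rad.
Destination latitude: φ₂ = arcsin( sin φ₁ cos δ + cos φ₁ sin δ cos θ ) = arcsin(-0.502741) = -30.182°.
Then Δλ = atan2(0.058230, 0.623234) = 0.093161 rad, from sin θ sin δ cos φ₁ over cos δ − sin φ₁ sin φ₂.
λ₂ = 19.128° + 5.338° = 24.466°.
The forward bearing on arrival equals the back-azimuth from the destination plus 180°.
Back-azimuth from P₂ (-30.18°, 24.47°) to P₁ (43.60°, 19.13°), with Δλ' = λ₁ − λ₂ = -5.34°: atan2( sin Δλ' cos φ₁ , cos φ₂ sin φ₁ − sin φ₂ cos φ₁ cos Δλ' ) = 355.98°.
Final bearing = (355.98° + 180°) mod 360° = 175.98°.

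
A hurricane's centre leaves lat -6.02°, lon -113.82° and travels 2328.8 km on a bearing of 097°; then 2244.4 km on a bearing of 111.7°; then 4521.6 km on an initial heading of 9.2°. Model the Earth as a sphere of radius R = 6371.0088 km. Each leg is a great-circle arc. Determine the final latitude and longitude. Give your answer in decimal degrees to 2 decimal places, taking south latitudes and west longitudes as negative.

Apply the spherical direct solution leg by leg, carrying full precision between legs.
Leg 1: from (-6.02°, -113.82°), δ = 2328.8/6371.0088 = 0.365531 rad, θ = 97° → φ = -8.12°, λ = -92.82°.
Leg 2: from (-8.12°, -92.82°), δ = 2244.4/6371.0088 = 0.352283 rad, θ = 111.7° → φ = -15.00°, λ = -73.44°.
Leg 3: from (-15.00°, -73.44°), δ = 4521.6/6371.0088 = 0.709715 rad, θ = 9.2° → φ = 25.15°, λ = -66.83°.

latitude 25.15°, longitude -66.83°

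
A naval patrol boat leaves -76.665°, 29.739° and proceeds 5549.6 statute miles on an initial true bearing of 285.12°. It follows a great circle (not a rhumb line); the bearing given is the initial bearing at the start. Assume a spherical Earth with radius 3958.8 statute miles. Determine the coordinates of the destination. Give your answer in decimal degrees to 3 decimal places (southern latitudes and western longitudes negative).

latitude -5.988°, longitude -43.369°

Angular distance δ = d/R = 5549.6 / 3958.8 = 1.401839 rad.
Converting: φ₁ = -1.338057 rad, θ = 4.976283 rad.
Destination latitude: φ₂ = arcsin( sin φ₁ cos δ + cos φ₁ sin δ cos θ ) = arcsin(-0.104316) = -5.988°.
For the longitude increment, Δλ = atan2( sin θ sin δ cos φ₁, cos δ − sin φ₁ sin φ₂ ) = atan2(-0.219489, 0.066651) = -73.108°.
λ₂ = 29.739° + -73.108° = -43.369°.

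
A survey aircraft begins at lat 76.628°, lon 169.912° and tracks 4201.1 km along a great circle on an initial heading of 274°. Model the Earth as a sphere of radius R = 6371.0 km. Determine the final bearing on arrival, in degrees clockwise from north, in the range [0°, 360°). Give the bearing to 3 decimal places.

final bearing 201.580°

The arc subtends δ = 4201.1/6371 = 0.659410 rad at the centre.
With φ₁ = 76.628° = 1.337411 rad and θ = 274° = 4.782202 rad:
Applying the spherical law of cosines for sides, sin φ₂ = sin φ₁ cos δ + cos φ₁ sin δ cos θ = 0.778810, so φ₂ = 51.152°.
For the longitude increment, Δλ = atan2( sin θ sin δ cos φ₁, cos δ − sin φ₁ sin φ₂ ) = atan2(-0.141344, 0.032658) = -76.990°.
λ₂ = 169.912° + -76.990° = 92.922°.
The forward bearing on arrival equals the back-azimuth from the destination plus 180°.
Back-azimuth from P₂ (51.152°, 92.922°) to P₁ (76.628°, 169.912°), with Δλ' = λ₁ − λ₂ = 76.990°: atan2( sin Δλ' cos φ₁ , cos φ₂ sin φ₁ − sin φ₂ cos φ₁ cos Δλ' ) = 21.580°.
Final bearing = (21.580° + 180°) mod 360° = 201.580°.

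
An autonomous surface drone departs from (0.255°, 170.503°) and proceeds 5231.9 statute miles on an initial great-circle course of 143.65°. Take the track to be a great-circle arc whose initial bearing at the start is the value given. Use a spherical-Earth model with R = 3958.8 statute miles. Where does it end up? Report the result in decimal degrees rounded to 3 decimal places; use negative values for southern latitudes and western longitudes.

latitude -51.208°, longitude -123.026°

Central angle δ = d/R = 1.321587 rad.
With φ₁ = 0.255° = 0.004451 rad and θ = 143.65° = 2.507165 rad:
Applying the spherical law of cosines for sides, sin φ₂ = sin φ₁ cos δ + cos φ₁ sin δ cos θ = -0.779425, so φ₂ = -51.208°.
Δλ = atan2( sin θ sin δ cos φ₁ , cos δ − sin φ₁ sin φ₂ ) = atan2(0.574400, 0.250106) = 1.160132 rad = 66.471°.
λ₂ = 170.503° + 66.471° = 236.974°, normalized to (−180°, 180°] → -123.026°.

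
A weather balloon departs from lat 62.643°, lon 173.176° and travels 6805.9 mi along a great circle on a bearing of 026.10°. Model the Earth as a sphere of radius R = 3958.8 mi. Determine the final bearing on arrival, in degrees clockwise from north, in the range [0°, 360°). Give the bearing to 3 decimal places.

final bearing 167.855°

δ = 6805.9/3958.8 = 1.719183 rad (98.5019°).
With φ₁ = 62.643° = 1.093327 rad and θ = 26.1° = 0.455531 rad:
sin φ₂ = sin φ₁ cos δ + cos φ₁ sin δ cos θ = (0.888161)(-0.147842) + (0.459533)(0.989011)(0.898028) = 0.276831
φ₂ = asin(0.276831) = 0.280495 rad = 16.071°.
Then Δλ = atan2(0.199945, -0.393713) = 2.671689 rad, from sin θ sin δ cos φ₁ over cos δ − sin φ₁ sin φ₂.
λ₂ = 173.176° + 153.076° = 326.252°, normalized to (−180°, 180°] → -33.748°.
The forward bearing on arrival equals the back-azimuth from the destination plus 180°.
Back-azimuth from P₂ (16.071°, -33.748°) to P₁ (62.643°, 173.176°), with Δλ' = λ₁ − λ₂ = 206.924°: atan2( sin Δλ' cos φ₁ , cos φ₂ sin φ₁ − sin φ₂ cos φ₁ cos Δλ' ) = 347.855°.
Final bearing = (347.855° + 180°) mod 360° = 167.855°.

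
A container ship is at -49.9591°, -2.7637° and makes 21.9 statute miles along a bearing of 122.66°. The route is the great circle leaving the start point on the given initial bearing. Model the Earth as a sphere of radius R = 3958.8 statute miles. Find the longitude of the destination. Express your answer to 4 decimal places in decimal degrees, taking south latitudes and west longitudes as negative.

δ = 21.9/3958.8 = 0.005532 rad (0.3170°).
Start latitude φ₁ = -0.871951 rad; initial bearing θ = 2.140821 rad.
Destination latitude: φ₂ = arcsin( sin φ₁ cos δ + cos φ₁ sin δ cos θ ) = arcsin(-0.767494) = -50.1294°.
Δλ = atan2( sin θ sin δ cos φ₁ , cos δ − sin φ₁ sin φ₂ ) = atan2(0.002996, 0.412402) = 0.007265 rad = 0.4163°.
λ₂ = λ₁ + Δλ = -2.3474°.

longitude -2.3474°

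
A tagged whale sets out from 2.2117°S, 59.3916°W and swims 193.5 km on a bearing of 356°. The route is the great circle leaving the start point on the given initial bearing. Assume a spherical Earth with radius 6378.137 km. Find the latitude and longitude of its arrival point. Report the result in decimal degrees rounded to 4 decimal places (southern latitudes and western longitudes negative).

latitude -0.4777°, longitude -59.5128°

Central angle δ = d/R = 0.030338 rad.
With φ₁ = -2.2117° = -0.038601 rad and θ = 356° = 6.213372 rad:
Destination latitude: φ₂ = arcsin( sin φ₁ cos δ + cos φ₁ sin δ cos θ ) = arcsin(-0.008337) = -0.4777°.
Δλ = atan2( sin θ sin δ cos φ₁ , cos δ − sin φ₁ sin φ₂ ) = atan2(-0.002114, 0.999218) = -0.002116 rad = -0.1212°.
Hence λ₂ = -59.3916° + -0.1212° = -59.5128°.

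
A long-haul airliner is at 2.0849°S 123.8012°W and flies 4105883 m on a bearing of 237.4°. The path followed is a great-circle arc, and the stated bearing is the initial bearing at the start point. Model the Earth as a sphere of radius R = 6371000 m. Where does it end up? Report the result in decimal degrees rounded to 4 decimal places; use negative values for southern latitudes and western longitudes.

latitude -20.6431°, longitude -156.5424°

Angular distance δ = d/R = 4105883 / 6371000 = 0.644464 rad.
Converting: φ₁ = -0.036388 rad, θ = 4.143412 rad.
sin φ₂ = sin φ₁ cos δ + cos φ₁ sin δ cos θ = (-0.036380)(0.799422) + (0.999338)(0.600770)(-0.538771) = -0.352546
φ₂ = asin(-0.352546) = -0.360291 rad = -20.6431°.
For the longitude increment, Δλ = atan2( sin θ sin δ cos φ₁, cos δ − sin φ₁ sin φ₂ ) = atan2(-0.505785, 0.786596) = -32.7412°.
λ₂ = -123.8012° + -32.7412° = -156.5424°.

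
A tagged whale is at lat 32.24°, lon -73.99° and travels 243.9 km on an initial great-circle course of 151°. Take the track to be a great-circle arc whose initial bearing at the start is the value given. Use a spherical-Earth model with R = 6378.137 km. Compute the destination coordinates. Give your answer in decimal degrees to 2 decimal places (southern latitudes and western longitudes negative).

δ = 243.9/6378.137 = 0.038240 rad (2.1910°).
Converting: φ₁ = 0.562694 rad, θ = 2.635447 rad.
Destination latitude: φ₂ = arcsin( sin φ₁ cos δ + cos φ₁ sin δ cos θ ) = arcsin(0.504795) = 30.32°.
Δλ = atan2( sin θ sin δ cos φ₁ , cos δ − sin φ₁ sin φ₂ ) = atan2(0.015677, 0.729978) = 0.021473 rad = 1.23°.
Hence λ₂ = -73.99° + 1.23° = -72.76°.

latitude 30.32°, longitude -72.76°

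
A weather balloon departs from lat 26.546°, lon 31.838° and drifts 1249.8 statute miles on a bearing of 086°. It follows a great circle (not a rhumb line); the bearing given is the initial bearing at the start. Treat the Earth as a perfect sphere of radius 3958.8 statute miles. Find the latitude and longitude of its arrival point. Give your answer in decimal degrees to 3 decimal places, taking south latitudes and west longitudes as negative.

The arc subtends δ = 1249.8/3958.8 = 0.315702 rad at the centre.
Converting: φ₁ = 0.463315 rad, θ = 1.500983 rad.
sin φ₂ = sin φ₁ cos δ + cos φ₁ sin δ cos θ = (0.446916)(0.950579) + (0.894576)(0.310484)(0.069756) = 0.444204
φ₂ = asin(0.444204) = 0.460286 rad = 26.372°.
Δλ = atan2( sin θ sin δ cos φ₁ , cos δ − sin φ₁ sin φ₂ ) = atan2(0.277075, 0.752057) = 0.352992 rad = 20.225°.
Hence λ₂ = 31.838° + 20.225° = 52.063°.

latitude 26.372°, longitude 52.063°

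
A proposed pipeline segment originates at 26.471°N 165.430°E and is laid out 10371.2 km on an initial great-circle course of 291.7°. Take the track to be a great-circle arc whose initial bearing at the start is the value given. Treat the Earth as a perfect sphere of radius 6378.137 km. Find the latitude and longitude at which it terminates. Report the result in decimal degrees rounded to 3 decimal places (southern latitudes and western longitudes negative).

δ = 10371.2/6378.137 = 1.626055 rad (93.1661°).
Converting: φ₁ = 0.462006 rad, θ = 5.091125 rad.
Applying the spherical law of cosines for sides, sin φ₂ = sin φ₁ cos δ + cos φ₁ sin δ cos θ = 0.305859, so φ₂ = 17.810°.
Δλ = atan2( sin θ sin δ cos φ₁ , cos δ − sin φ₁ sin φ₂ ) = atan2(-0.830453, -0.191565) = -1.797506 rad = -102.990°.
λ₂ = λ₁ + Δλ = 62.440°.

latitude 17.810°, longitude 62.440°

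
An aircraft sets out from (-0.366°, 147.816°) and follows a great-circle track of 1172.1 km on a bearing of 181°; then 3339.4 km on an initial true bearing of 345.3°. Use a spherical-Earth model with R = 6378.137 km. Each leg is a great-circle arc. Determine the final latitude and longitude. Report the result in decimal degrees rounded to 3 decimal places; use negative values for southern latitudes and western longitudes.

Apply the spherical direct solution leg by leg, carrying full precision between legs.
Leg 1: from (-0.366°, 147.816°), δ = 1172.1/6378.137 = 0.183768 rad, θ = 181° → φ = -10.894°, λ = 147.630°.
Leg 2: from (-10.894°, 147.630°), δ = 3339.4/6378.137 = 0.523570 rad, θ = 345.3° → φ = 18.133°, λ = 139.958°.

latitude 18.133°, longitude 139.958°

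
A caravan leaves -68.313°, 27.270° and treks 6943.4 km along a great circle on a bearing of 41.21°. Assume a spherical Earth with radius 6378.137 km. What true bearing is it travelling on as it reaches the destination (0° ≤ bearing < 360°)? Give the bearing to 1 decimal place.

Angular distance δ = d/R = 6943.4 / 6378.137 = 1.088625 rad.
With φ₁ = -68.313° = -1.192287 rad and θ = 41.21° = 0.719250 rad:
Destination latitude: φ₂ = arcsin( sin φ₁ cos δ + cos φ₁ sin δ cos θ ) = arcsin(-0.184574) = -10.636°.
For the longitude increment, Δλ = atan2( sin θ sin δ cos φ₁, cos δ − sin φ₁ sin φ₂ ) = atan2(0.215701, 0.292194) = 36.435°.
λ₂ = 27.270° + 36.435° = 63.705°.
The forward bearing on arrival equals the back-azimuth from the destination plus 180°.
Back-azimuth from P₂ (-10.6°, 63.7°) to P₁ (-68.3°, 27.3°), with Δλ' = λ₁ − λ₂ = -36.4°: atan2( sin Δλ' cos φ₁ , cos φ₂ sin φ₁ − sin φ₂ cos φ₁ cos Δλ' ) = 194.3°.
Final bearing = (194.3° + 180°) mod 360° = 14.3°.

final bearing 14.3°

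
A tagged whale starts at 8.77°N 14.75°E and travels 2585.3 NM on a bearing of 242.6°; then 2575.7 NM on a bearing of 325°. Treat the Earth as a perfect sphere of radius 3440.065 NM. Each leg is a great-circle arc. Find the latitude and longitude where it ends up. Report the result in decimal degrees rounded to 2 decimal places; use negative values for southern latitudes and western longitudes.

latitude 23.61°, longitude -48.68°

Apply the spherical direct solution leg by leg, carrying full precision between legs.
Leg 1: from (8.77°, 14.75°), δ = 2585.3/3440.065 = 0.751526 rad, θ = 242.6° → φ = -11.49°, λ = -23.46°.
Leg 2: from (-11.49°, -23.46°), δ = 2575.7/3440.065 = 0.748736 rad, θ = 325° → φ = 23.61°, λ = -48.68°.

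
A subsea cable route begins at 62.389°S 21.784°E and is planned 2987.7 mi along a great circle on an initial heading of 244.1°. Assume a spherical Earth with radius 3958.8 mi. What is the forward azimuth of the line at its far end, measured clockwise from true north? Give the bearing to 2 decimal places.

Central angle δ = d/R = 0.754698 rad.
With φ₁ = -62.389° = -1.088893 rad and θ = 244.1° = 4.260349 rad:
sin φ₂ = sin φ₁ cos δ + cos φ₁ sin δ cos θ = (-0.886115)(0.728478) + (0.463466)(0.685069)(-0.436802) = -0.784202
φ₂ = asin(-0.784202) = -0.901410 rad = -51.647°.
Then Δλ = atan2(-0.285615, 0.033585) = -1.453746 rad, from sin θ sin δ cos φ₁ over cos δ − sin φ₁ sin φ₂.
λ₂ = 21.784° + -83.294° = -61.510°.
The forward bearing on arrival equals the back-azimuth from the destination plus 180°.
Back-azimuth from P₂ (-51.65°, -61.51°) to P₁ (-62.39°, 21.78°), with Δλ' = λ₁ − λ₂ = 83.29°: atan2( sin Δλ' cos φ₁ , cos φ₂ sin φ₁ − sin φ₂ cos φ₁ cos Δλ' ) = 137.79°.
Final bearing = (137.79° + 180°) mod 360° = 317.79°.

final bearing 317.79°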